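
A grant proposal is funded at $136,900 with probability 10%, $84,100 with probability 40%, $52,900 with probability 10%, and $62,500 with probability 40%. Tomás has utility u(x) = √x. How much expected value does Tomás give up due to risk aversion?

$1,444

E[u] = 0.1·√136900 + 0.4·√84100 + 0.1·√52900 + 0.4·√62500 = 0.1·370 + 0.4·290 + 0.1·230 + 0.4·250 = 276
CE = (276)² = 76176
Risk premium = EV − CE = 77620 − 76176 = 1444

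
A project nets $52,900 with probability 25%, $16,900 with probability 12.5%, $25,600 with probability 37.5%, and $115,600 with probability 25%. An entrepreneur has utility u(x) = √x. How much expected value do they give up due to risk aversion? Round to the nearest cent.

E[u] = 0.25·√52900 + 0.125·√16900 + 0.375·√25600 + 0.25·√115600 = 0.25·230 + 0.125·130 + 0.375·160 + 0.25·340 = 218.75
CE = (218.75)² = 47851.5625
Risk premium = EV − CE = 53837.5 − 47851.5625 = 5985.9375

$5,985.94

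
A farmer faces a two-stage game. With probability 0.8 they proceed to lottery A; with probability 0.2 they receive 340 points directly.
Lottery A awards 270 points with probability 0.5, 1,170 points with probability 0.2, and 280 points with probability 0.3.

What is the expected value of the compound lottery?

EV(A) = 0.5 × 270 + 0.2 × 1170 + 0.3 × 280 = 135 + 234 + 84 = 453
Branch B: 340 (certain)
Overall = 0.8 × 453 + 0.2 × 340 = 362.4 + 68 = 430.4

430.4 points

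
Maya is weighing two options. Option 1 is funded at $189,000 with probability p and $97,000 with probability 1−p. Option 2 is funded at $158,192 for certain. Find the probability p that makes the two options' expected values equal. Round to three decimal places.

p·189000 + (1−p)·97000 = 158192
92000p + 97000 = 158192
p = (158192 − 97000) / 92000

p = 0.665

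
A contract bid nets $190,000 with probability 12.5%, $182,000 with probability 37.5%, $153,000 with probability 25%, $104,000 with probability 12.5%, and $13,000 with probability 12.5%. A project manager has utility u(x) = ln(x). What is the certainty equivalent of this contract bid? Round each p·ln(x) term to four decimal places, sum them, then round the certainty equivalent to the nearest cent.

E[u] = 0.125·ln(190000) + 0.375·ln(182000) + 0.25·ln(153000) + 0.125·ln(104000) + 0.125·ln(13000) = 1.5193 + 4.5419 + 2.9845 + 1.4440 + 1.1841 = 11.6738
CE = e^11.6738 ≈ 117453.76

$117,453.76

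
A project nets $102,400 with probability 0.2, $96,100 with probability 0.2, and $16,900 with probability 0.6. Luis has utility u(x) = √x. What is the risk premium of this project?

E[u] = 0.2·√102400 + 0.2·√96100 + 0.6·√16900 = 0.2·320 + 0.2·310 + 0.6·130 = 204
CE = (204)² = 41616
Risk premium = EV − CE = 49840 − 41616 = 8224

$8,224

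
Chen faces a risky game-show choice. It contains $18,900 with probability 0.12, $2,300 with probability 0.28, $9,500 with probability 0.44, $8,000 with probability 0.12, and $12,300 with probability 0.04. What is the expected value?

EV = 0.12 × 18900 + 0.28 × 2300 + 0.44 × 9500 + 0.12 × 8000 + 0.04 × 12300 = 2268 + 644 + 4180 + 960 + 492 = 8544

$8,544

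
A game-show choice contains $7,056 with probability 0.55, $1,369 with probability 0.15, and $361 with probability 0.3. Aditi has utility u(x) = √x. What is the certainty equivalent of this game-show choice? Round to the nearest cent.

E[u] = 0.55·√7056 + 0.15·√1369 + 0.3·√361 = 0.55·84 + 0.15·37 + 0.3·19 = 57.45
CE = (57.45)² = 3300.5025

$3,300.50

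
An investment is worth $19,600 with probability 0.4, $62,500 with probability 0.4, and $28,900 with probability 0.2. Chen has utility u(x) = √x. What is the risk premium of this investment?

$2,520

E[u] = 0.4·√19600 + 0.4·√62500 + 0.2·√28900 = 0.4·140 + 0.4·250 + 0.2·170 = 190
CE = (190)² = 36100
Risk premium = EV − CE = 38620 − 36100 = 2520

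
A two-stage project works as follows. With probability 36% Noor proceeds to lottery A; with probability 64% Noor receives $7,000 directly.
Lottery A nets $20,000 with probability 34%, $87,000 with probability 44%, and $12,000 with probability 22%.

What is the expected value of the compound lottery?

EV(A) = 0.34 × 20000 + 0.44 × 87000 + 0.22 × 12000 = 6800 + 38280 + 2640 = 47720
Branch B: 7000 (certain)
Overall = 0.36 × 47720 + 0.64 × 7000 = 17179.2 + 4480 = 21659.2

$21,659.20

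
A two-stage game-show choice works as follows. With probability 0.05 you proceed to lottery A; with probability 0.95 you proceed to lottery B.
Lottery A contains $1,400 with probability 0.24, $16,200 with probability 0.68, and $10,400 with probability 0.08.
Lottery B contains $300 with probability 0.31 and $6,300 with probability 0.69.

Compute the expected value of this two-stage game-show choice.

$4,827.20

EV(A) = 0.24 × 1400 + 0.68 × 16200 + 0.08 × 10400 = 336 + 11016 + 832 = 12184
EV(B) = 0.31 × 300 + 0.69 × 6300 = 93 + 4347 = 4440
Overall = 0.05 × 12184 + 0.95 × 4440 = 609.2 + 4218 = 4827.2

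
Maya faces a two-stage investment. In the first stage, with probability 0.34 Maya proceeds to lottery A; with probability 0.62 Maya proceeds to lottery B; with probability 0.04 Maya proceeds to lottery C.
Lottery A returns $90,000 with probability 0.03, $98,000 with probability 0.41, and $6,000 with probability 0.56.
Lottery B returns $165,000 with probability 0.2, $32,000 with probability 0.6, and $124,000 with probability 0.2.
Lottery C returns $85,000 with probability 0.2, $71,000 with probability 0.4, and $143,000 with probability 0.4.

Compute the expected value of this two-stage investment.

$67,565.60

EV(A) = 0.03 × 90000 + 0.41 × 98000 + 0.56 × 6000 = 2700 + 40180 + 3360 = 46240
EV(B) = 0.2 × 165000 + 0.6 × 32000 + 0.2 × 124000 = 33000 + 19200 + 24800 = 77000
EV(C) = 0.2 × 85000 + 0.4 × 71000 + 0.4 × 143000 = 17000 + 28400 + 57200 = 102600
Overall = 0.34 × 46240 + 0.62 × 77000 + 0.04 × 102600 = 15721.6 + 47740 + 4104 = 67565.6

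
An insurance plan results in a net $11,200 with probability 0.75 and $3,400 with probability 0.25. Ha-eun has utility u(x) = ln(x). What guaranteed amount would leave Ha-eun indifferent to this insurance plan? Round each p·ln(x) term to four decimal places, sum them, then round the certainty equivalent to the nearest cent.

E[u] = 0.75·ln(11200) + 0.25·ln(3400) = 6.9928 + 2.0329 = 9.0257
CE = e^9.0257 ≈ 8314.03

$8,314.03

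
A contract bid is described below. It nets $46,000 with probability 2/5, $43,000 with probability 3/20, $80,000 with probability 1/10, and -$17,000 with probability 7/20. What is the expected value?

$26,900

EV = 2/5 × 46000 + 3/20 × 43000 + 1/10 × 80000 + 7/20 × (-17000) = 18400 + 6450 + 8000 − 5950 = 26900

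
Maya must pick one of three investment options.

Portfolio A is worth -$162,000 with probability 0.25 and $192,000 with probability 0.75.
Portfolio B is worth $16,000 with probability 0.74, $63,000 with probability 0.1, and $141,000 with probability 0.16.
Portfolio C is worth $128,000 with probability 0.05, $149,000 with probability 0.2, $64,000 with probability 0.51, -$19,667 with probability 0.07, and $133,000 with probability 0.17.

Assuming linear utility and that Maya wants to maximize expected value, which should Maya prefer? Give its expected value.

Portfolio A ($103,500)

Portfolio A = 0.25 × (-162000) + 0.75 × 192000 = -40500 + 144000 = 103500
Portfolio B = 0.74 × 16000 + 0.1 × 63000 + 0.16 × 141000 = 11840 + 6300 + 22560 = 40700
Portfolio C = 0.05 × 128000 + 0.2 × 149000 + 0.51 × 64000 + 0.07 × (-19667) + 0.17 × 133000 = 6400 + 29800 + 32640 − 1376.69 + 22610 = 90073.31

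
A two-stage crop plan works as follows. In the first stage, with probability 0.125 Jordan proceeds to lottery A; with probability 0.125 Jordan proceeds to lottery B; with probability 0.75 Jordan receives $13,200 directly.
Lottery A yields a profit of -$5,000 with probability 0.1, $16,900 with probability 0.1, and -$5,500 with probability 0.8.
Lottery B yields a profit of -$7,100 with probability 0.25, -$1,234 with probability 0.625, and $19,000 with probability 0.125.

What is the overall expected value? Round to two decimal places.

$9,477.34

EV(A) = 0.1 × (-5000) + 0.1 × 16900 + 0.8 × (-5500) = -500 + 1690 − 4400 = -3210
EV(B) = 0.25 × (-7100) + 0.625 × (-1234) + 0.125 × 19000 = -1775 − 771.25 + 2375 = -171.25
Branch C: 13200 (certain)
Overall = 0.125 × (-3210) + 0.125 × (-171.25) + 0.75 × 13200 = -401.25 − 21.40625 + 9900 = 9477.34375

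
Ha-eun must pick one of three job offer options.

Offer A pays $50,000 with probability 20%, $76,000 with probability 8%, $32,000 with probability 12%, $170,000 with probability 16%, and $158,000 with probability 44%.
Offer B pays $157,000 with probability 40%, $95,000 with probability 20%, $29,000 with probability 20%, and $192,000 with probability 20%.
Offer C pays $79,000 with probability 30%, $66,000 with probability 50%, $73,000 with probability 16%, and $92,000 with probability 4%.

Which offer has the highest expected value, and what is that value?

Offer B ($126,000)

Offer A = 0.2 × 50000 + 0.08 × 76000 + 0.12 × 32000 + 0.16 × 170000 + 0.44 × 158000 = 10000 + 6080 + 3840 + 27200 + 69520 = 116640
Offer B = 0.4 × 157000 + 0.2 × 95000 + 0.2 × 29000 + 0.2 × 192000 = 62800 + 19000 + 5800 + 38400 = 126000
Offer C = 0.3 × 79000 + 0.5 × 66000 + 0.16 × 73000 + 0.04 × 92000 = 23700 + 33000 + 11680 + 3680 = 72060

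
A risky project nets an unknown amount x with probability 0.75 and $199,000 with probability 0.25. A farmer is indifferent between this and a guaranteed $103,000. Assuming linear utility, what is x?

0.75·x + 0.25·199000 = 103000
0.75·x = 103000 − 49750 = 53250
x = 53250 / 0.75 = 71000

x = $71,000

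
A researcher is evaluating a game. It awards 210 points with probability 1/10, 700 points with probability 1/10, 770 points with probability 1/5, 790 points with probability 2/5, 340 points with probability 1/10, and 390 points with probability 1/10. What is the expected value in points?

634 points

EV = 1/10 × 210 + 1/10 × 700 + 1/5 × 770 + 2/5 × 790 + 1/10 × 340 + 1/10 × 390 = 21 + 70 + 154 + 316 + 34 + 39 = 634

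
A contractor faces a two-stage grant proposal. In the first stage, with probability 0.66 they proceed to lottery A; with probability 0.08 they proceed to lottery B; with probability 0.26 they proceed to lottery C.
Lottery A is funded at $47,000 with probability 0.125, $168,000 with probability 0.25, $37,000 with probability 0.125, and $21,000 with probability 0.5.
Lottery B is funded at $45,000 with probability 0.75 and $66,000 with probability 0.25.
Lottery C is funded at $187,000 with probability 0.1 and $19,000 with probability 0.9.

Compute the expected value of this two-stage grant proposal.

$54,908

EV(A) = 0.125 × 47000 + 0.25 × 168000 + 0.125 × 37000 + 0.5 × 21000 = 5875 + 42000 + 4625 + 10500 = 63000
EV(B) = 0.75 × 45000 + 0.25 × 66000 = 33750 + 16500 = 50250
EV(C) = 0.1 × 187000 + 0.9 × 19000 = 18700 + 17100 = 35800
Overall = 0.66 × 63000 + 0.08 × 50250 + 0.26 × 35800 = 41580 + 4020 + 9308 = 54908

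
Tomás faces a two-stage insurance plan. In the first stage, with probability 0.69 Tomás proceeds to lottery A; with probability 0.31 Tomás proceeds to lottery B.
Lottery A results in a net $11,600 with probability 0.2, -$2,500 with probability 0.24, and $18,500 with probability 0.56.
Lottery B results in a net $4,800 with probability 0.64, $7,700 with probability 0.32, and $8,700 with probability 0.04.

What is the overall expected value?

EV(A) = 0.2 × 11600 + 0.24 × (-2500) + 0.56 × 18500 = 2320 − 600 + 10360 = 12080
EV(B) = 0.64 × 4800 + 0.32 × 7700 + 0.04 × 8700 = 3072 + 2464 + 348 = 5884
Overall = 0.69 × 12080 + 0.31 × 5884 = 8335.2 + 1824.04 = 10159.24

$10,159.24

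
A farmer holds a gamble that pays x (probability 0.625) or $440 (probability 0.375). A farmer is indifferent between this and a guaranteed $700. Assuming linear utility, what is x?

x = $856

0.625·x + 0.375·440 = 700
0.625·x = 700 − 165 = 535
x = 535 / 0.625 = 856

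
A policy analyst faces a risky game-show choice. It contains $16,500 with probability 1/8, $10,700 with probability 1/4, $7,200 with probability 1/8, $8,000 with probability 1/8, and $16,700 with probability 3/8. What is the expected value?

EV = 1/8 × 16500 + 1/4 × 10700 + 1/8 × 7200 + 1/8 × 8000 + 3/8 × 16700 = 2062.5 + 2675 + 900 + 1000 + 6262.5 = 12900

$12,900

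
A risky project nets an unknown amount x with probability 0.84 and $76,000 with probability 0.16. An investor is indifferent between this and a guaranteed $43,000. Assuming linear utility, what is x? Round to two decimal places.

0.84·x + 0.16·76000 = 43000
0.84·x = 43000 − 12160 = 30840
x = 30840 / 0.84 = 36714.2857

x = $36,714.29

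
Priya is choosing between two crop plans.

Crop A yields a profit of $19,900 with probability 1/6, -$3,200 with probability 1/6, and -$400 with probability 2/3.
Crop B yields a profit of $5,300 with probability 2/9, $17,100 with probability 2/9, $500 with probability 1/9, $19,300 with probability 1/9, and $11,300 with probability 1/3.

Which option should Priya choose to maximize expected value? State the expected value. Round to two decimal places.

Crop B ($10,944.44)

Crop A = 1/6 × 19900 + 1/6 × (-3200) + 2/3 × (-400) = 3316.6667 − 533.3333 − 266.6667 = 2516.6667
Crop B = 2/9 × 5300 + 2/9 × 17100 + 1/9 × 500 + 1/9 × 19300 + 1/3 × 11300 = 1177.7778 + 3800 + 55.5556 + 2144.4444 + 3766.6667 = 10944.4444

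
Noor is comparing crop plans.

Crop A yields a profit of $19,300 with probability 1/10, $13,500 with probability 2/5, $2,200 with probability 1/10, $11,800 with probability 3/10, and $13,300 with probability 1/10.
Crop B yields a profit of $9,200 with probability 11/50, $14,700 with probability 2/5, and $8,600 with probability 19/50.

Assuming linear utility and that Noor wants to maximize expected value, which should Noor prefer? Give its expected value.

Crop A ($12,420)

Crop A = 1/10 × 19300 + 2/5 × 13500 + 1/10 × 2200 + 3/10 × 11800 + 1/10 × 13300 = 1930 + 5400 + 220 + 3540 + 1330 = 12420
Crop B = 11/50 × 9200 + 2/5 × 14700 + 19/50 × 8600 = 2024 + 5880 + 3268 = 11172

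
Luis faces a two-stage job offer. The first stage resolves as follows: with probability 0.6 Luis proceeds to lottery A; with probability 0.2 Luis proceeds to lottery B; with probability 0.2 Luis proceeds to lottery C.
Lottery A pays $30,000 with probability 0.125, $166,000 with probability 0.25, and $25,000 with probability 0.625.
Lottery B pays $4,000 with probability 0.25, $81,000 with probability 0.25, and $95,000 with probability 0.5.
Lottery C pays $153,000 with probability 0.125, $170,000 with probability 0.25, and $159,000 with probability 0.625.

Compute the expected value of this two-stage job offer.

$82,475

EV(A) = 0.125 × 30000 + 0.25 × 166000 + 0.625 × 25000 = 3750 + 41500 + 15625 = 60875
EV(B) = 0.25 × 4000 + 0.25 × 81000 + 0.5 × 95000 = 1000 + 20250 + 47500 = 68750
EV(C) = 0.125 × 153000 + 0.25 × 170000 + 0.625 × 159000 = 19125 + 42500 + 99375 = 161000
Overall = 0.6 × 60875 + 0.2 × 68750 + 0.2 × 161000 = 36525 + 13750 + 32200 = 82475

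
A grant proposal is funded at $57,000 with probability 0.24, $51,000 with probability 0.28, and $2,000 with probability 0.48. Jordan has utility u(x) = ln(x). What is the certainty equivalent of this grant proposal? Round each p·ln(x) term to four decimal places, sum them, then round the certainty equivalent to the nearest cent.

$11,066.75

E[u] = 0.24·ln(57000) + 0.28·ln(51000) + 0.48·ln(2000) = 2.6282 + 3.0351 + 3.6484 = 9.3117
CE = e^9.3117 ≈ 11066.75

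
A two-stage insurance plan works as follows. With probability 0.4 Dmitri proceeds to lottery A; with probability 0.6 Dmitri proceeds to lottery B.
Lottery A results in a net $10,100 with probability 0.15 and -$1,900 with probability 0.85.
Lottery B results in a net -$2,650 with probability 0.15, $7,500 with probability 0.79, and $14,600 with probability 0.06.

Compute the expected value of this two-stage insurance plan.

$3,802.10

EV(A) = 0.15 × 10100 + 0.85 × (-1900) = 1515 − 1615 = -100
EV(B) = 0.15 × (-2650) + 0.79 × 7500 + 0.06 × 14600 = -397.5 + 5925 + 876 = 6403.5
Overall = 0.4 × (-100) + 0.6 × 6403.5 = -40 + 3842.1 = 3802.1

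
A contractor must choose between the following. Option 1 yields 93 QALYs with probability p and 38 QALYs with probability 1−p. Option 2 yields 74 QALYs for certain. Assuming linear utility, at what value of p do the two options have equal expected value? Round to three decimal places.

p·93 + (1−p)·38 = 74
55p + 38 = 74
p = (74 − 38) / 55

p = 0.655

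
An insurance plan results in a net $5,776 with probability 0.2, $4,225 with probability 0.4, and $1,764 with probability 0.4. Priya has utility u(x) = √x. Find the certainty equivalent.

E[u] = 0.2·√5776 + 0.4·√4225 + 0.4·√1764 = 0.2·76 + 0.4·65 + 0.4·42 = 58
CE = (58)² = 3364

$3,364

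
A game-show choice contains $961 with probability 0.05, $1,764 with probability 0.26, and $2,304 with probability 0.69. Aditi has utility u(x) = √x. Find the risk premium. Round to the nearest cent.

E[u] = 0.05·√961 + 0.26·√1764 + 0.69·√2304 = 0.05·31 + 0.26·42 + 0.69·48 = 45.59
CE = (45.59)² = 2078.4481
Risk premium = EV − CE = 2096.45 − 2078.4481 = 18.0019

$18.00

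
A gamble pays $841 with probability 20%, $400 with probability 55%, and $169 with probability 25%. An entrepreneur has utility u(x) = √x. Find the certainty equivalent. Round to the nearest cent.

$402.00

E[u] = 0.2·√841 + 0.55·√400 + 0.25·√169 = 0.2·29 + 0.55·20 + 0.25·13 = 20.05
CE = (20.05)² = 402.0025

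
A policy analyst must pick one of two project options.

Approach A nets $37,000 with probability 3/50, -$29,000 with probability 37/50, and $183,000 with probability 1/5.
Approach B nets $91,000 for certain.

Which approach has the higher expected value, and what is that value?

Approach B ($91,000)

Approach A = 3/50 × 37000 + 37/50 × (-29000) + 1/5 × 183000 = 2220 − 21460 + 36600 = 17360
Approach B: 91000 (certain)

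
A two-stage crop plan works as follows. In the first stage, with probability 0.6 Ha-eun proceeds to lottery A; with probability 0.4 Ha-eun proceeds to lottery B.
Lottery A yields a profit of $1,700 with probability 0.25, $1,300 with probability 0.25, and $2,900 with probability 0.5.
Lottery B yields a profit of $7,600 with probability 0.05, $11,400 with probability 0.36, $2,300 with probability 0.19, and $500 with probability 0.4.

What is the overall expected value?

EV(A) = 0.25 × 1700 + 0.25 × 1300 + 0.5 × 2900 = 425 + 325 + 1450 = 2200
EV(B) = 0.05 × 7600 + 0.36 × 11400 + 0.19 × 2300 + 0.4 × 500 = 380 + 4104 + 437 + 200 = 5121
Overall = 0.6 × 2200 + 0.4 × 5121 = 1320 + 2048.4 = 3368.4

$3,368.40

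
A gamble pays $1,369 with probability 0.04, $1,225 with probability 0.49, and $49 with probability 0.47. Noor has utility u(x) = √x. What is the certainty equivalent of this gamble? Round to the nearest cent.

$480.49

E[u] = 0.04·√1369 + 0.49·√1225 + 0.47·√49 = 0.04·37 + 0.49·35 + 0.47·7 = 21.92
CE = (21.92)² = 480.4864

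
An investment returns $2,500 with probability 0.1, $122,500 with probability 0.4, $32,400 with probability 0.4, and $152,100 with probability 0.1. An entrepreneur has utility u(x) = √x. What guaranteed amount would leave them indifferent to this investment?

$65,536

E[u] = 0.1·√2500 + 0.4·√122500 + 0.4·√32400 + 0.1·√152100 = 0.1·50 + 0.4·350 + 0.4·180 + 0.1·390 = 256
CE = (256)² = 65536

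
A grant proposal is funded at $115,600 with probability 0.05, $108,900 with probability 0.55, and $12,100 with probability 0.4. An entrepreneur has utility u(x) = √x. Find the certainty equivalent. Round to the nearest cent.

E[u] = 0.05·√115600 + 0.55·√108900 + 0.4·√12100 = 0.05·340 + 0.55·330 + 0.4·110 = 242.5
CE = (242.5)² = 58806.25

$58,806.25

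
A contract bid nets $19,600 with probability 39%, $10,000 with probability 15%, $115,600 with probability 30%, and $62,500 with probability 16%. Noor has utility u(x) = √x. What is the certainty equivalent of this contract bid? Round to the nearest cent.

$44,774.56

E[u] = 0.39·√19600 + 0.15·√10000 + 0.3·√115600 + 0.16·√62500 = 0.39·140 + 0.15·100 + 0.3·340 + 0.16·250 = 211.6
CE = (211.6)² = 44774.56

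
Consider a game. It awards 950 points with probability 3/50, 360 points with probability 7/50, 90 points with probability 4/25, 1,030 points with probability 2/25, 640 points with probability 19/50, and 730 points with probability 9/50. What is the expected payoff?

EV = 3/50 × 950 + 7/50 × 360 + 4/25 × 90 + 2/25 × 1030 + 19/50 × 640 + 9/50 × 730 = 57 + 50.4 + 14.4 + 82.4 + 243.2 + 131.4 = 578.8

578.8 points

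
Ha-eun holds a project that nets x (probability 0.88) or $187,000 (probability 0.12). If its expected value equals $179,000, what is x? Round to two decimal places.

0.88·x + 0.12·187000 = 179000
0.88·x = 179000 − 22440 = 156560
x = 156560 / 0.88 = 177909.0909

x = $177,909.09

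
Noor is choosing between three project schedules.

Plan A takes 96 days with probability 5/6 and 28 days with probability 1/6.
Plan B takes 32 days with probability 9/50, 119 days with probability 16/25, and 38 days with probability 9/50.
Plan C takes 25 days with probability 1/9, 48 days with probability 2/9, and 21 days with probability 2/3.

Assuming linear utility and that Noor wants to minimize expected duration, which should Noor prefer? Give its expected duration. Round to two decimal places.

Plan A = 5/6 × 96 + 1/6 × 28 = 80 + 4.6667 = 84.6667
Plan B = 9/50 × 32 + 16/25 × 119 + 9/50 × 38 = 5.76 + 76.16 + 6.84 = 88.76
Plan C = 1/9 × 25 + 2/9 × 48 + 2/3 × 21 = 2.7778 + 10.6667 + 14 = 27.4444

Plan C (27.44 days)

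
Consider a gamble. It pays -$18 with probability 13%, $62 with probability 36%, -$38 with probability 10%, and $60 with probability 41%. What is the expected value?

EV = 0.13 × (-18) + 0.36 × 62 + 0.1 × (-38) + 0.41 × 60 = -2.34 + 22.32 − 3.8 + 24.6 = 40.78

$40.78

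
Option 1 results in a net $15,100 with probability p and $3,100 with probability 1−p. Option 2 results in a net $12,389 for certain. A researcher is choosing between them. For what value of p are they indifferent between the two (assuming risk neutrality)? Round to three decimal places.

p = 0.774

p·15100 + (1−p)·3100 = 12389
12000p + 3100 = 12389
p = (12389 − 3100) / 12000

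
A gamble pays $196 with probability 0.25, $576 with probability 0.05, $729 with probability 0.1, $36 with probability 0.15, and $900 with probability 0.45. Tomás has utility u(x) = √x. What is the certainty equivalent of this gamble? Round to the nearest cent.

E[u] = 0.25·√196 + 0.05·√576 + 0.1·√729 + 0.15·√36 + 0.45·√900 = 0.25·14 + 0.05·24 + 0.1·27 + 0.15·6 + 0.45·30 = 21.8
CE = (21.8)² = 475.24

$475.24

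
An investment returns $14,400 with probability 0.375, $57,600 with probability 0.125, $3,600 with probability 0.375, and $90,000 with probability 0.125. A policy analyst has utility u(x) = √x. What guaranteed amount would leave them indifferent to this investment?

$18,225

E[u] = 0.375·√14400 + 0.125·√57600 + 0.375·√3600 + 0.125·√90000 = 0.375·120 + 0.125·240 + 0.375·60 + 0.125·300 = 135
CE = (135)² = 18225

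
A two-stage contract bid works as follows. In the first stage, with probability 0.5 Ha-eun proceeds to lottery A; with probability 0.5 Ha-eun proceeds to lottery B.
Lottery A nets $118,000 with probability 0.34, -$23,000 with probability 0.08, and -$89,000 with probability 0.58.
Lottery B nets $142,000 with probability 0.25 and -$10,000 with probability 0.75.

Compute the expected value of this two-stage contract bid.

EV(A) = 0.34 × 118000 + 0.08 × (-23000) + 0.58 × (-89000) = 40120 − 1840 − 51620 = -13340
EV(B) = 0.25 × 142000 + 0.75 × (-10000) = 35500 − 7500 = 28000
Overall = 0.5 × (-13340) + 0.5 × 28000 = -6670 + 14000 = 7330

$7,330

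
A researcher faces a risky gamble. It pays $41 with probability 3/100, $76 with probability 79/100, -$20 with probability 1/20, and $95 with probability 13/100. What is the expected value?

$72.62

EV = 3/100 × 41 + 79/100 × 76 + 1/20 × (-20) + 13/100 × 95 = 1.23 + 60.04 − 1 + 12.35 = 72.62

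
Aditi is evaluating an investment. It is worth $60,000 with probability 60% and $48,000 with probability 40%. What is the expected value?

$55,200

EV = 0.6 × 60000 + 0.4 × 48000 = 36000 + 19200 = 55200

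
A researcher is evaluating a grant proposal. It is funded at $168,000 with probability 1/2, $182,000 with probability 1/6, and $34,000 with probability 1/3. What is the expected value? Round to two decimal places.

$125,666.67

EV = 1/2 × 168000 + 1/6 × 182000 + 1/3 × 34000 = 84000 + 30333.3333 + 11333.3333 = 125666.6667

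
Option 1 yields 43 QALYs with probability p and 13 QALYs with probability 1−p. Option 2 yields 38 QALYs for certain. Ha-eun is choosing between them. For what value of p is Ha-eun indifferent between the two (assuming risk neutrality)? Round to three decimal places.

p = 0.833

p·43 + (1−p)·13 = 38
30p + 13 = 38
p = (38 − 13) / 30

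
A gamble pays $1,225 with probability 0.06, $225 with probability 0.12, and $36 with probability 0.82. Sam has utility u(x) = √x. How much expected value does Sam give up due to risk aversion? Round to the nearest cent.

E[u] = 0.06·√1225 + 0.12·√225 + 0.82·√36 = 0.06·35 + 0.12·15 + 0.82·6 = 8.82
CE = (8.82)² = 77.7924
Risk premium = EV − CE = 130.02 − 77.7924 = 52.2276

$52.23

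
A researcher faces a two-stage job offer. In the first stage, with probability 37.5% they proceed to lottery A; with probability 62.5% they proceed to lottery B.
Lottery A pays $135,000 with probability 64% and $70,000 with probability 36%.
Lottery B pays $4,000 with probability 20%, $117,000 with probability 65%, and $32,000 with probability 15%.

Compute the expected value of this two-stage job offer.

$92,881.25

EV(A) = 0.64 × 135000 + 0.36 × 70000 = 86400 + 25200 = 111600
EV(B) = 0.2 × 4000 + 0.65 × 117000 + 0.15 × 32000 = 800 + 76050 + 4800 = 81650
Overall = 0.375 × 111600 + 0.625 × 81650 = 41850 + 51031.25 = 92881.25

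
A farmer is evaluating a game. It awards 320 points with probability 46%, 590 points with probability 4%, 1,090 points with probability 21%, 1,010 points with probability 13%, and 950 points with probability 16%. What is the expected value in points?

683 points

EV = 0.46 × 320 + 0.04 × 590 + 0.21 × 1090 + 0.13 × 1010 + 0.16 × 950 = 147.2 + 23.6 + 228.9 + 131.3 + 152 = 683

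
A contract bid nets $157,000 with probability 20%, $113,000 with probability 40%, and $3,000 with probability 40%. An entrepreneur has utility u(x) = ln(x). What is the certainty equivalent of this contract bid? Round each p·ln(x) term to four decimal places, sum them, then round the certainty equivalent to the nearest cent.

$28,265.58

E[u] = 0.2·ln(157000) + 0.4·ln(113000) + 0.4·ln(3000) = 2.3928 + 4.6541 + 3.2025 = 10.2494
CE = e^10.2494 ≈ 28265.58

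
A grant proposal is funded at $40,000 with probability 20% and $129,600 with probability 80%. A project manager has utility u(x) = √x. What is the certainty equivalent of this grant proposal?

$107,584

E[u] = 0.2·√40000 + 0.8·√129600 = 0.2·200 + 0.8·360 = 328
CE = (328)² = 107584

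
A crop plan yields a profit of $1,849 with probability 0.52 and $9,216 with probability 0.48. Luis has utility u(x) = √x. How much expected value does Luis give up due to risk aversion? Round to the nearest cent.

E[u] = 0.52·√1849 + 0.48·√9216 = 0.52·43 + 0.48·96 = 68.44
CE = (68.44)² = 4684.0336
Risk premium = EV − CE = 5385.16 − 4684.0336 = 701.1264

$701.13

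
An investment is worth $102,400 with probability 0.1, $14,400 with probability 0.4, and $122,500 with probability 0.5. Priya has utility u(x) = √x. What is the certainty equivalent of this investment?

$65,025

E[u] = 0.1·√102400 + 0.4·√14400 + 0.5·√122500 = 0.1·320 + 0.4·120 + 0.5·350 = 255
CE = (255)² = 65025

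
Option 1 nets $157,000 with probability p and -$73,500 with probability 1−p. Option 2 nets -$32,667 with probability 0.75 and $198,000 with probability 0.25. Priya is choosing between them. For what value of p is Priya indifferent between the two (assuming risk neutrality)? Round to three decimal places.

p = 0.427

EV(Option 2) = 0.75 × (-32667) + 0.25 × 198000 = -24500.25 + 49500 = 24999.75
p·157000 + (1−p)·(-73500) = 24999.75
230500p − 73500 = 24999.75
p = (24999.75 + 73500) / 230500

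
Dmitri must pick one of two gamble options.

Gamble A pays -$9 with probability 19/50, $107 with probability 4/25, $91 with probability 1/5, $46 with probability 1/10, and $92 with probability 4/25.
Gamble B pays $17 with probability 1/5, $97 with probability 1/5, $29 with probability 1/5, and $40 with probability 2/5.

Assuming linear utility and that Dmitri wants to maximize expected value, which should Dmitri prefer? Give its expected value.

Gamble A ($51.22)

Gamble A = 19/50 × (-9) + 4/25 × 107 + 1/5 × 91 + 1/10 × 46 + 4/25 × 92 = -3.42 + 17.12 + 18.2 + 4.6 + 14.72 = 51.22
Gamble B = 1/5 × 17 + 1/5 × 97 + 1/5 × 29 + 2/5 × 40 = 3.4 + 19.4 + 5.8 + 16 = 44.6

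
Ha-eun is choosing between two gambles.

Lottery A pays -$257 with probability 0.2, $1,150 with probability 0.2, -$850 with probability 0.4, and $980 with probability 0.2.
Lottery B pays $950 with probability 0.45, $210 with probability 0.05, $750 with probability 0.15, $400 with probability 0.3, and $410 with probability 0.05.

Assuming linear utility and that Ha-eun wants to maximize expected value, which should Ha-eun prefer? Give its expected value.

Lottery B ($691)

Lottery A = 0.2 × (-257) + 0.2 × 1150 + 0.4 × (-850) + 0.2 × 980 = -51.4 + 230 − 340 + 196 = 34.6
Lottery B = 0.45 × 950 + 0.05 × 210 + 0.15 × 750 + 0.3 × 400 + 0.05 × 410 = 427.5 + 10.5 + 112.5 + 120 + 20.5 = 691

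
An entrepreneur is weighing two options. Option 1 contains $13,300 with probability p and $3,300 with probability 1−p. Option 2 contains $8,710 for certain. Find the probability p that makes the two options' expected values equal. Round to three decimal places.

p = 0.541

p·13300 + (1−p)·3300 = 8710
10000p + 3300 = 8710
p = (8710 − 3300) / 10000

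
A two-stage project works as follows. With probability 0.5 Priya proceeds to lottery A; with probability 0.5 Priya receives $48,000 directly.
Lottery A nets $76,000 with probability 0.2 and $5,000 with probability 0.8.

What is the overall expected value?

$33,600

EV(A) = 0.2 × 76000 + 0.8 × 5000 = 15200 + 4000 = 19200
Branch B: 48000 (certain)
Overall = 0.5 × 19200 + 0.5 × 48000 = 9600 + 24000 = 33600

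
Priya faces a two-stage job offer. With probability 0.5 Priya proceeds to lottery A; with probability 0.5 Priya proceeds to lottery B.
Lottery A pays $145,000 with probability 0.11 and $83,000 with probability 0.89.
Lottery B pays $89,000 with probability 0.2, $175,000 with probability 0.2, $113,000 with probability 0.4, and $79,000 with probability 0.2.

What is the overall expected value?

$101,810

EV(A) = 0.11 × 145000 + 0.89 × 83000 = 15950 + 73870 = 89820
EV(B) = 0.2 × 89000 + 0.2 × 175000 + 0.4 × 113000 + 0.2 × 79000 = 17800 + 35000 + 45200 + 15800 = 113800
Overall = 0.5 × 89820 + 0.5 × 113800 = 44910 + 56900 = 101810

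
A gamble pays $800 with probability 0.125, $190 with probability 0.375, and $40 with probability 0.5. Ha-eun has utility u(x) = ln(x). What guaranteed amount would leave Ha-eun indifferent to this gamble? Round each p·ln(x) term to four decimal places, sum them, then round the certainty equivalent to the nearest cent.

$104.33

E[u] = 0.125·ln(800) + 0.375·ln(190) + 0.5·ln(40) = 0.8356 + 1.9676 + 1.8444 = 4.6476
CE = e^4.6476 ≈ 104.33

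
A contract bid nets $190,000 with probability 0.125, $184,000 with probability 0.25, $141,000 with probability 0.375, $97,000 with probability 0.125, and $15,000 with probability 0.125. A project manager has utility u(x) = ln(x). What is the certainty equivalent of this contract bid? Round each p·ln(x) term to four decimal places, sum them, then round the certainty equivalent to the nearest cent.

$112,814.48

E[u] = 0.125·ln(190000) + 0.25·ln(184000) + 0.375·ln(141000) + 0.125·ln(97000) + 0.125·ln(15000) = 1.5193 + 3.0307 + 4.4462 + 1.4353 + 1.2020 = 11.6335
CE = e^11.6335 ≈ 112814.48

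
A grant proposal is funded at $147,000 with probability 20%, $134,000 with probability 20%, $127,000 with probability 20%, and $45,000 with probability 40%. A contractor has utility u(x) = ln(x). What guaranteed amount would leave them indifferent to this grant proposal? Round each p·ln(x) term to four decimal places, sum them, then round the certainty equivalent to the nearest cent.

$87,282.04

E[u] = 0.2·ln(147000) + 0.2·ln(134000) + 0.2·ln(127000) + 0.4·ln(45000) = 2.3796 + 2.3611 + 2.3504 + 4.2858 = 11.3769
CE = e^11.3769 ≈ 87282.04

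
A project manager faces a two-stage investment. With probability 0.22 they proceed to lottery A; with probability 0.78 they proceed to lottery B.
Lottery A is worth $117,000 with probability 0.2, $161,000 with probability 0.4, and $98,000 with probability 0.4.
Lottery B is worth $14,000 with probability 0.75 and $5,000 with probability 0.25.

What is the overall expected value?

EV(A) = 0.2 × 117000 + 0.4 × 161000 + 0.4 × 98000 = 23400 + 64400 + 39200 = 127000
EV(B) = 0.75 × 14000 + 0.25 × 5000 = 10500 + 1250 = 11750
Overall = 0.22 × 127000 + 0.78 × 11750 = 27940 + 9165 = 37105

$37,105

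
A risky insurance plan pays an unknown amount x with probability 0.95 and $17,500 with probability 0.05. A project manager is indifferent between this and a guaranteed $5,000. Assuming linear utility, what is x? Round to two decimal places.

0.95·x + 0.05·17500 = 5000
0.95·x = 5000 − 875 = 4125
x = 4125 / 0.95 = 4342.1053

x = $4,342.11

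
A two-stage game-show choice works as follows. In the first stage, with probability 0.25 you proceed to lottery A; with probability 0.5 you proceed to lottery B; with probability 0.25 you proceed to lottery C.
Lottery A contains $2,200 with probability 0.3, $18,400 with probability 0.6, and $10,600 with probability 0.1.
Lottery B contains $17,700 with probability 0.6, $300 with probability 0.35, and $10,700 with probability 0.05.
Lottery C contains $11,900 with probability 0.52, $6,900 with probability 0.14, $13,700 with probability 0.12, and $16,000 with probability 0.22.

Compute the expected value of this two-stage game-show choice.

EV(A) = 0.3 × 2200 + 0.6 × 18400 + 0.1 × 10600 = 660 + 11040 + 1060 = 12760
EV(B) = 0.6 × 17700 + 0.35 × 300 + 0.05 × 10700 = 10620 + 105 + 535 = 11260
EV(C) = 0.52 × 11900 + 0.14 × 6900 + 0.12 × 13700 + 0.22 × 16000 = 6188 + 966 + 1644 + 3520 = 12318
Overall = 0.25 × 12760 + 0.5 × 11260 + 0.25 × 12318 = 3190 + 5630 + 3079.5 = 11899.5

$11,899.50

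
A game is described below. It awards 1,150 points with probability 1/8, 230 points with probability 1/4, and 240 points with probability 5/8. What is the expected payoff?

351.25 points

EV = 1/8 × 1150 + 1/4 × 230 + 5/8 × 240 = 143.75 + 57.5 + 150 = 351.25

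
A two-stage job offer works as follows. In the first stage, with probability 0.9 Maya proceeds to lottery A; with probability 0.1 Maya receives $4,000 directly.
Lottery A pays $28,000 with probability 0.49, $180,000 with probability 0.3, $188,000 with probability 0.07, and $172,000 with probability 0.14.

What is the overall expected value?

$94,864

EV(A) = 0.49 × 28000 + 0.3 × 180000 + 0.07 × 188000 + 0.14 × 172000 = 13720 + 54000 + 13160 + 24080 = 104960
Branch B: 4000 (certain)
Overall = 0.9 × 104960 + 0.1 × 4000 = 94464 + 400 = 94864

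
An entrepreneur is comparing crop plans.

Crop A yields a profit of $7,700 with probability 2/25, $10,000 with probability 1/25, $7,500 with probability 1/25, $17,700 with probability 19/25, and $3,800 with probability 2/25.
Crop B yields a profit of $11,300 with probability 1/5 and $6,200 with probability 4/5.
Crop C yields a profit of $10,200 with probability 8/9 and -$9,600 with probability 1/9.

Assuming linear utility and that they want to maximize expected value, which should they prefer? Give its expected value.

Crop A = 2/25 × 7700 + 1/25 × 10000 + 1/25 × 7500 + 19/25 × 17700 + 2/25 × 3800 = 616 + 400 + 300 + 13452 + 304 = 15072
Crop B = 1/5 × 11300 + 4/5 × 6200 = 2260 + 4960 = 7220
Crop C = 8/9 × 10200 + 1/9 × (-9600) = 9066.6667 − 1066.6667 = 8000

Crop A ($15,072)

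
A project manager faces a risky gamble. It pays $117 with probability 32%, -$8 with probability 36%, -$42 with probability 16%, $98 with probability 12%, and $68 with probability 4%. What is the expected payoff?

$42.32

EV = 0.32 × 117 + 0.36 × (-8) + 0.16 × (-42) + 0.12 × 98 + 0.04 × 68 = 37.44 − 2.88 − 6.72 + 11.76 + 2.72 = 42.32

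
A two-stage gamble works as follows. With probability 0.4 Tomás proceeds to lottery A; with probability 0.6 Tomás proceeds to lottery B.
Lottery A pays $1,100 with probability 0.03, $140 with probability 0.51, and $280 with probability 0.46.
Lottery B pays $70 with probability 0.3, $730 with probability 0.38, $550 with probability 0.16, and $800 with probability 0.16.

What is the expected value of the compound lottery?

EV(A) = 0.03 × 1100 + 0.51 × 140 + 0.46 × 280 = 33 + 71.4 + 128.8 = 233.2
EV(B) = 0.3 × 70 + 0.38 × 730 + 0.16 × 550 + 0.16 × 800 = 21 + 277.4 + 88 + 128 = 514.4
Overall = 0.4 × 233.2 + 0.6 × 514.4 = 93.28 + 308.64 = 401.92

$401.92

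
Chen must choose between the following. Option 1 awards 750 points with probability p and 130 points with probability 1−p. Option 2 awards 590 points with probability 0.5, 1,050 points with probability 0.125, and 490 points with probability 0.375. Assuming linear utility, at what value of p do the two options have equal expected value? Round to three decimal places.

EV(Option 2) = 0.5 × 590 + 0.125 × 1050 + 0.375 × 490 = 295 + 131.25 + 183.75 = 610
p·750 + (1−p)·130 = 610
620p + 130 = 610
p = (610 − 130) / 620

p = 0.774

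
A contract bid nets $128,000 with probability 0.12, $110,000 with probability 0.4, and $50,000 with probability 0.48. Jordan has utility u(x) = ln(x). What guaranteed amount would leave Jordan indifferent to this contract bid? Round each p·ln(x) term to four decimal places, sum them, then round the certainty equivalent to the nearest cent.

$76,726.31

E[u] = 0.12·ln(128000) + 0.4·ln(110000) + 0.48·ln(50000) = 1.4112 + 4.6433 + 5.1935 = 11.2480
CE = e^11.2480 ≈ 76726.31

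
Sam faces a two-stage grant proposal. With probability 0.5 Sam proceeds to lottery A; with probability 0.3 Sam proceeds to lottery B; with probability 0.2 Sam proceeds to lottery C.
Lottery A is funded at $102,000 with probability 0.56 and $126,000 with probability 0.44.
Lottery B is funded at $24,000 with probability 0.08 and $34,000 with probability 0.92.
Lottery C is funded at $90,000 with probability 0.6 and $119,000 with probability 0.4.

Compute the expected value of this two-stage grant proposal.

$86,560

EV(A) = 0.56 × 102000 + 0.44 × 126000 = 57120 + 55440 = 112560
EV(B) = 0.08 × 24000 + 0.92 × 34000 = 1920 + 31280 = 33200
EV(C) = 0.6 × 90000 + 0.4 × 119000 = 54000 + 47600 = 101600
Overall = 0.5 × 112560 + 0.3 × 33200 + 0.2 × 101600 = 56280 + 9960 + 20320 = 86560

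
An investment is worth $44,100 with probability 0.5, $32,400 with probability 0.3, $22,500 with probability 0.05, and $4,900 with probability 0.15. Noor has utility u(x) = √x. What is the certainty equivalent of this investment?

E[u] = 0.5·√44100 + 0.3·√32400 + 0.05·√22500 + 0.15·√4900 = 0.5·210 + 0.3·180 + 0.05·150 + 0.15·70 = 177
CE = (177)² = 31329

$31,329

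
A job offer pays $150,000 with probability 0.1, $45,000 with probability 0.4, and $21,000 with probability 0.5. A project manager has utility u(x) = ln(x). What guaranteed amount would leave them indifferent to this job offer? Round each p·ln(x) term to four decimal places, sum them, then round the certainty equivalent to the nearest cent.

$34,672.43

E[u] = 0.1·ln(150000) + 0.4·ln(45000) + 0.5·ln(21000) = 1.1918 + 4.2858 + 4.9761 = 10.4537
CE = e^10.4537 ≈ 34672.43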